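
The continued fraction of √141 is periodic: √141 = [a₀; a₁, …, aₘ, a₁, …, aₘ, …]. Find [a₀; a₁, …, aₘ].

a₀ = ⌊√141⌋ = 11.
With m₀=0, d₀=1 and mₖ₊₁ = dₖaₖ − mₖ, dₖ₊₁ = (n − mₖ₊₁²)/dₖ, aₖ₊₁ = ⌊(a₀+mₖ₊₁)/dₖ₊₁⌋:
  k=1: m=11, d=20, a=1
  k=2: m=9, d=3, a=6
  k=3: m=9, d=20, a=1
  k=4: m=11, d=1, a=22
d=1 and a=2a₀=22 at k=4, so the next step gives (m, d) = (11, 20) again — its k=1 value — and the period has length 4.

[11; 1, 6, 1, 22]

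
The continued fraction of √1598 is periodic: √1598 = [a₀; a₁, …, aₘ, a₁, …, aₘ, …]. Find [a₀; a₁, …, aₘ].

[39; 1, 38, 1, 78]

a₀ = ⌊√1598⌋ = 39.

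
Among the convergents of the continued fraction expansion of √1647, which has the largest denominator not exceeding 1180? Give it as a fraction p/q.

√1647 = [40; 1, 1, 2, 1, 1, 80, …] (period length 6).
Convergents:
  p_0/q_0 = 40/1
  p_1/q_1 = 41/1
  p_2/q_2 = 81/2
  p_3/q_3 = 203/5
  p_4/q_4 = 284/7
  p_5/q_5 = 487/12
  p_6/q_6 = 39244/967
  p_7/q_7 = 39731/979
  p_8/q_8 = 78975/1946
q_7 = 979 ≤ 1180 < 1946 = q_8, so the answer is 39731/979.

39731/979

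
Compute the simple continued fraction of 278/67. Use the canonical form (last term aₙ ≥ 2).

278 = 4*67 + 10
67 = 6*10 + 7
10 = 1*7 + 3
7 = 2*3 + 1
3 = 3*1 + 0  (stop)
So 278/67 = [4; 6, 1, 2, 3].

[4; 6, 1, 2, 3]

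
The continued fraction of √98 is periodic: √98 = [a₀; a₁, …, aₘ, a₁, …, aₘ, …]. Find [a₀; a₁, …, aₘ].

[9; 1, 8, 1, 18]

a₀ = ⌊√98⌋ = 9.
With m₀=0, d₀=1 and mₖ₊₁ = dₖaₖ − mₖ, dₖ₊₁ = (n − mₖ₊₁²)/dₖ, aₖ₊₁ = ⌊(a₀+mₖ₊₁)/dₖ₊₁⌋:
  k=1: m=9, d=17, a=1
  k=2: m=8, d=2, a=8
  k=3: m=8, d=17, a=1
  k=4: m=9, d=1, a=18
d=1 and a=2a₀=18 at k=4, so the next step gives (m, d) = (9, 17) again — its k=1 value — and the period has length 4.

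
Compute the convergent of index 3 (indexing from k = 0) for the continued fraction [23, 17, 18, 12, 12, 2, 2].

85340/3701

Using pₖ = aₖpₖ₋₁ + pₖ₋₂, qₖ = aₖqₖ₋₁ + qₖ₋₂ (with p₋₁=1, p₋₂=0, q₋₁=0, q₋₂=1):
  k=0: a=23, p=23, q=1
  k=1: a=17, p=392, q=17
  k=2: a=18, p=7079, q=307
  k=3: a=12, p=85340, q=3701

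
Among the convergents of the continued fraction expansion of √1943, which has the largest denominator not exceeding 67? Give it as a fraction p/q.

√1943 = [44; 12, 1, 1, 2, 1, 1, 12, 88, …] (period length 8).
Convergents:
  p_0/q_0 = 44/1
  p_1/q_1 = 529/12
  p_2/q_2 = 573/13
  p_3/q_3 = 1102/25
  p_4/q_4 = 2777/63
  p_5/q_5 = 3879/88
q_4 = 63 ≤ 67 < 88 = q_5, so the answer is 2777/63.

2777/63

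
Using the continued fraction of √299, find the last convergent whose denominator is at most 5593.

√299 = [17; 3, 2, 3, 34, …] (period length 4).
Convergents:
  p_0/q_0 = 17/1
  p_1/q_1 = 52/3
  p_2/q_2 = 121/7
  p_3/q_3 = 415/24
  p_4/q_4 = 14231/823
  p_5/q_5 = 43108/2493
  p_6/q_6 = 100447/5809
q_5 = 2493 ≤ 5593 < 5809 = q_6, so the answer is 43108/2493.

43108/2493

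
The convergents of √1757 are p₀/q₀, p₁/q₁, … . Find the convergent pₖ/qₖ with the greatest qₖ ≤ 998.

√1757 = [41; 1, 10, 1, 82, …] (period length 4).
Convergents:
  p_0/q_0 = 41/1
  p_1/q_1 = 42/1
  p_2/q_2 = 461/11
  p_3/q_3 = 503/12
  p_4/q_4 = 41707/995
  p_5/q_5 = 42210/1007
q_4 = 995 ≤ 998 < 1007 = q_5, so the answer is 41707/995.

41707/995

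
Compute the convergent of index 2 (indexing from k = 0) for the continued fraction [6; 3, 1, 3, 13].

25/4

Using pₖ = aₖpₖ₋₁ + pₖ₋₂, qₖ = aₖqₖ₋₁ + qₖ₋₂ (with p₋₁=1, p₋₂=0, q₋₁=0, q₋₂=1):
  k=0: a=6, p=6, q=1
  k=1: a=3, p=19, q=3
  k=2: a=1, p=25, q=4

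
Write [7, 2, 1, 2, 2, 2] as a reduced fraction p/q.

Using pₖ = aₖpₖ₋₁ + pₖ₋₂ and qₖ = aₖqₖ₋₁ + qₖ₋₂:
  k=0: a=7, p=7, q=1
  k=1: a=2, p=15, q=2
  k=2: a=1, p=22, q=3
  k=3: a=2, p=59, q=8
  k=4: a=2, p=140, q=19
  k=5: a=2, p=339, q=46

339/46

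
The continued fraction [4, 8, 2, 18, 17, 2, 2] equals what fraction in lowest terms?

112841/27403

Fold from the inside: start with 2/1.
  2 + 1/2 = 5/2
  17 + 2/5 = 87/5
  18 + 5/87 = 1571/87
  2 + 87/1571 = 3229/1571
  8 + 1571/3229 = 27403/3229
  4 + 3229/27403 = 112841/27403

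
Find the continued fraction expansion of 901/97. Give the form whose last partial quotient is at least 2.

[9; 3, 2, 6, 2]

901 = 9*97 + 28
97 = 3*28 + 13
28 = 2*13 + 2
13 = 6*2 + 1
2 = 2*1 + 0  (stop)
So 901/97 = [9; 3, 2, 6, 2].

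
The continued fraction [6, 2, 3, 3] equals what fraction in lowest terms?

Fold from the inside: start with 3/1.
  3 + 1/3 = 10/3
  2 + 3/10 = 23/10
  6 + 10/23 = 148/23

148/23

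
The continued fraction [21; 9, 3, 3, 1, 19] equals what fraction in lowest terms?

Fold from the inside: start with 19/1.
  1 + 1/19 = 20/19
  3 + 19/20 = 79/20
  3 + 20/79 = 257/79
  9 + 79/257 = 2392/257
  21 + 257/2392 = 50489/2392

50489/2392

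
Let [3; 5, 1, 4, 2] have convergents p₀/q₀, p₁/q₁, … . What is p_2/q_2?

19/6

Using pₖ = aₖpₖ₋₁ + pₖ₋₂, qₖ = aₖqₖ₋₁ + qₖ₋₂ (with p₋₁=1, p₋₂=0, q₋₁=0, q₋₂=1):
  k=0: a=3, p=3, q=1
  k=1: a=5, p=16, q=5
  k=2: a=1, p=19, q=6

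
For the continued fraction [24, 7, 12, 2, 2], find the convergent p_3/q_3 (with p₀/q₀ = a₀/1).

4273/177

Using pₖ = aₖpₖ₋₁ + pₖ₋₂, qₖ = aₖqₖ₋₁ + qₖ₋₂ (with p₋₁=1, p₋₂=0, q₋₁=0, q₋₂=1):
  k=0: a=24, p=24, q=1
  k=1: a=7, p=169, q=7
  k=2: a=12, p=2052, q=85
  k=3: a=2, p=4273, q=177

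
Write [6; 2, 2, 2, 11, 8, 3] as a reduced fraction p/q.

Using pₖ = aₖpₖ₋₁ + pₖ₋₂ and qₖ = aₖqₖ₋₁ + qₖ₋₂:
  k=0: a=6, p=6, q=1
  k=1: a=2, p=13, q=2
  k=2: a=2, p=32, q=5
  k=3: a=2, p=77, q=12
  k=4: a=11, p=879, q=137
  k=5: a=8, p=7109, q=1108
  k=6: a=3, p=22206, q=3461

22206/3461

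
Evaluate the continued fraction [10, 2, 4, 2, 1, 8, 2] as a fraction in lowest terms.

5569/533

Fold from the inside: start with 2/1.
  8 + 1/2 = 17/2
  1 + 2/17 = 19/17
  2 + 17/19 = 55/19
  4 + 19/55 = 239/55
  2 + 55/239 = 533/239
  10 + 239/533 = 5569/533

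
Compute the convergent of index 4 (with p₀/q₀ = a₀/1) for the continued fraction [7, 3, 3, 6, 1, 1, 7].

533/73

Using pₖ = aₖpₖ₋₁ + pₖ₋₂, qₖ = aₖqₖ₋₁ + qₖ₋₂ (with p₋₁=1, p₋₂=0, q₋₁=0, q₋₂=1):
  k=0: a=7, p=7, q=1
  k=1: a=3, p=22, q=3
  k=2: a=3, p=73, q=10
  k=3: a=6, p=460, q=63
  k=4: a=1, p=533, q=73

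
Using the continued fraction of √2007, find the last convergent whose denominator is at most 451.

20115/449

√2007 = [44; 1, 3, 1, 88, …] (period length 4).
Convergents:
  p_0/q_0 = 44/1
  p_1/q_1 = 45/1
  p_2/q_2 = 179/4
  p_3/q_3 = 224/5
  p_4/q_4 = 19891/444
  p_5/q_5 = 20115/449
  p_6/q_6 = 80236/1791
q_5 = 449 ≤ 451 < 1791 = q_6, so the answer is 20115/449.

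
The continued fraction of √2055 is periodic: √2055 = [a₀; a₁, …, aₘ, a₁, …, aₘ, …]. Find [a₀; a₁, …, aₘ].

a₀ = ⌊√2055⌋ = 45.
With m₀=0, d₀=1 and mₖ₊₁ = dₖaₖ − mₖ, dₖ₊₁ = (n − mₖ₊₁²)/dₖ, aₖ₊₁ = ⌊(a₀+mₖ₊₁)/dₖ₊₁⌋:
  k=1: m=45, d=30, a=3
  k=2: m=45, d=1, a=90
d=1 and a=2a₀=90 at k=2, so the next step gives (m, d) = (45, 30) again — its k=1 value — and the period has length 2.

[45; 3, 90]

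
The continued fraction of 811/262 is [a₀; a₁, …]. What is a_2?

2

811 = 3·262 + 25   →  a_0 = 3
262 = 10·25 + 12   →  a_1 = 10
25 = 2·12 + 1   →  a_2 = 2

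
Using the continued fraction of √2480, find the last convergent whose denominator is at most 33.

249/5

√2480 = [49; 1, 3, 1, 98, …] (period length 4).
Convergents:
  p_0/q_0 = 49/1
  p_1/q_1 = 50/1
  p_2/q_2 = 199/4
  p_3/q_3 = 249/5
  p_4/q_4 = 24601/494
q_3 = 5 ≤ 33 < 494 = q_4, so the answer is 249/5.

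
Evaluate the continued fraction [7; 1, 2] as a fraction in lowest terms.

Using pₖ = aₖpₖ₋₁ + pₖ₋₂ and qₖ = aₖqₖ₋₁ + qₖ₋₂:
  k=0: a=7, p=7, q=1
  k=1: a=1, p=8, q=1
  k=2: a=2, p=23, q=3

23/3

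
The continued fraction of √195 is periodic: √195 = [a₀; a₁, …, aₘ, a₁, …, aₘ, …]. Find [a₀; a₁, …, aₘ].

a₀ = ⌊√195⌋ = 13.
With m₀=0, d₀=1 and mₖ₊₁ = dₖaₖ − mₖ, dₖ₊₁ = (n − mₖ₊₁²)/dₖ, aₖ₊₁ = ⌊(a₀+mₖ₊₁)/dₖ₊₁⌋:
  k=1: m=13, d=26, a=1
  k=2: m=13, d=1, a=26
d=1 and a=2a₀=26 at k=2, so the next step gives (m, d) = (13, 26) again — its k=1 value — and the period has length 2.

[13; 1, 26]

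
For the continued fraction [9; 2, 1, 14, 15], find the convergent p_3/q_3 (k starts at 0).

Using pₖ = aₖpₖ₋₁ + pₖ₋₂, qₖ = aₖqₖ₋₁ + qₖ₋₂ (with p₋₁=1, p₋₂=0, q₋₁=0, q₋₂=1):
  k=0: a=9, p=9, q=1
  k=1: a=2, p=19, q=2
  k=2: a=1, p=28, q=3
  k=3: a=14, p=411, q=44

411/44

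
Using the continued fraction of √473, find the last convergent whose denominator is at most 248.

3806/175

√473 = [21; 1, 2, 1, 42, …] (period length 4).
Convergents:
  p_0/q_0 = 21/1
  p_1/q_1 = 22/1
  p_2/q_2 = 65/3
  p_3/q_3 = 87/4
  p_4/q_4 = 3719/171
  p_5/q_5 = 3806/175
  p_6/q_6 = 11331/521
q_5 = 175 ≤ 248 < 521 = q_6, so the answer is 3806/175.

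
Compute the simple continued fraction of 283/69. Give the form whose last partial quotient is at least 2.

[4; 9, 1, 6]

283 = 4*69 + 7
69 = 9*7 + 6
7 = 1*6 + 1
6 = 6*1 + 0  (stop)
So 283/69 = [4; 9, 1, 6].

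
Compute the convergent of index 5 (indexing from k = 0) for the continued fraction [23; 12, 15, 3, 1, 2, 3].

Using pₖ = aₖpₖ₋₁ + pₖ₋₂, qₖ = aₖqₖ₋₁ + qₖ₋₂ (with p₋₁=1, p₋₂=0, q₋₁=0, q₋₂=1):
  k=0: a=23, p=23, q=1
  k=1: a=12, p=277, q=12
  k=2: a=15, p=4178, q=181
  k=3: a=3, p=12811, q=555
  k=4: a=1, p=16989, q=736
  k=5: a=2, p=46789, q=2027

46789/2027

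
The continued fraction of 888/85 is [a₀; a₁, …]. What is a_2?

888 = 10·85 + 38   →  a_0 = 10
85 = 2·38 + 9   →  a_1 = 2
38 = 4·9 + 2   →  a_2 = 4

4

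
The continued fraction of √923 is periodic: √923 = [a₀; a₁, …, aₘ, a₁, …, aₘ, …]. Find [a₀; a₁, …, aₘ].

[30; 2, 1, 1, 1, 2, 60]

a₀ = ⌊√923⌋ = 30.
With m₀=0, d₀=1 and mₖ₊₁ = dₖaₖ − mₖ, dₖ₊₁ = (n − mₖ₊₁²)/dₖ, aₖ₊₁ = ⌊(a₀+mₖ₊₁)/dₖ₊₁⌋:
  k=1: m=30, d=23, a=2
  k=2: m=16, d=29, a=1
  k=3: m=13, d=26, a=1
  k=4: m=13, d=29, a=1
  k=5: m=16, d=23, a=2
  k=6: m=30, d=1, a=60
d=1 and a=2a₀=60 at k=6, so the next step gives (m, d) = (30, 23) again — its k=1 value — and the period has length 6.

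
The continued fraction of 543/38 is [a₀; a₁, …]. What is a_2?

2

543 = 14·38 + 11   →  a_0 = 14
38 = 3·11 + 5   →  a_1 = 3
11 = 2·5 + 1   →  a_2 = 2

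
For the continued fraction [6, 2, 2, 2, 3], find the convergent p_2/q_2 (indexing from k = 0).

Using pₖ = aₖpₖ₋₁ + pₖ₋₂, qₖ = aₖqₖ₋₁ + qₖ₋₂ (with p₋₁=1, p₋₂=0, q₋₁=0, q₋₂=1):
  k=0: a=6, p=6, q=1
  k=1: a=2, p=13, q=2
  k=2: a=2, p=32, q=5

32/5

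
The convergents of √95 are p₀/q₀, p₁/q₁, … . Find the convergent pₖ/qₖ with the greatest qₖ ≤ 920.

3041/312

√95 = [9; 1, 2, 1, 18, …] (period length 4).
Convergents:
  p_0/q_0 = 9/1
  p_1/q_1 = 10/1
  p_2/q_2 = 29/3
  p_3/q_3 = 39/4
  p_4/q_4 = 731/75
  p_5/q_5 = 770/79
  p_6/q_6 = 2271/233
  p_7/q_7 = 3041/312
  p_8/q_8 = 57009/5849
q_7 = 312 ≤ 920 < 5849 = q_8, so the answer is 3041/312.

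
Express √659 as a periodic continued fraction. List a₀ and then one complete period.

[25; 1, 2, 25, 2, 1, 50]

a₀ = ⌊√659⌋ = 25.
With m₀=0, d₀=1 and mₖ₊₁ = dₖaₖ − mₖ, dₖ₊₁ = (n − mₖ₊₁²)/dₖ, aₖ₊₁ = ⌊(a₀+mₖ₊₁)/dₖ₊₁⌋:
  k=1: m=25, d=34, a=1
  k=2: m=9, d=17, a=2
  k=3: m=25, d=2, a=25
  k=4: m=25, d=17, a=2
  k=5: m=9, d=34, a=1
  k=6: m=25, d=1, a=50
d=1 and a=2a₀=50 at k=6, so the next step gives (m, d) = (25, 34) again — its k=1 value — and the period has length 6.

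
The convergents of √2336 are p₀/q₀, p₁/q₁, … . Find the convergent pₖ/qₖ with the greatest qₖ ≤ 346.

√2336 = [48; 3, 96, …] (period length 2).
Convergents:
  p_0/q_0 = 48/1
  p_1/q_1 = 145/3
  p_2/q_2 = 13968/289
  p_3/q_3 = 42049/870
q_2 = 289 ≤ 346 < 870 = q_3, so the answer is 13968/289.

13968/289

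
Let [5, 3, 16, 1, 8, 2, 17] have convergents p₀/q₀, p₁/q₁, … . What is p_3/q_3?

Using pₖ = aₖpₖ₋₁ + pₖ₋₂, qₖ = aₖqₖ₋₁ + qₖ₋₂ (with p₋₁=1, p₋₂=0, q₋₁=0, q₋₂=1):
  k=0: a=5, p=5, q=1
  k=1: a=3, p=16, q=3
  k=2: a=16, p=261, q=49
  k=3: a=1, p=277, q=52

277/52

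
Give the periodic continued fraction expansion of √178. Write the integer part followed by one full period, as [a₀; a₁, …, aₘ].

[13; 2, 1, 12, 1, 2, 26]

a₀ = ⌊√178⌋ = 13.
With m₀=0, d₀=1 and mₖ₊₁ = dₖaₖ − mₖ, dₖ₊₁ = (n − mₖ₊₁²)/dₖ, aₖ₊₁ = ⌊(a₀+mₖ₊₁)/dₖ₊₁⌋:
  k=1: m=13, d=9, a=2
  k=2: m=5, d=17, a=1
  k=3: m=12, d=2, a=12
  k=4: m=12, d=17, a=1
  k=5: m=5, d=9, a=2
  k=6: m=13, d=1, a=26
d=1 and a=2a₀=26 at k=6, so the next step gives (m, d) = (13, 9) again — its k=1 value — and the period has length 6.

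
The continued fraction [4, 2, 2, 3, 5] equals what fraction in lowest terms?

397/90

Using pₖ = aₖpₖ₋₁ + pₖ₋₂ and qₖ = aₖqₖ₋₁ + qₖ₋₂:
  k=0: a=4, p=4, q=1
  k=1: a=2, p=9, q=2
  k=2: a=2, p=22, q=5
  k=3: a=3, p=75, q=17
  k=4: a=5, p=397, q=90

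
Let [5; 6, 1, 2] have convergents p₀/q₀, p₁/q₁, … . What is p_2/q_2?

36/7

Using pₖ = aₖpₖ₋₁ + pₖ₋₂, qₖ = aₖqₖ₋₁ + qₖ₋₂ (with p₋₁=1, p₋₂=0, q₋₁=0, q₋₂=1):
  k=0: a=5, p=5, q=1
  k=1: a=6, p=31, q=6
  k=2: a=1, p=36, q=7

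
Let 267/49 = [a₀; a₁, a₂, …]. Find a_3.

267 = 5·49 + 22   →  a_0 = 5
49 = 2·22 + 5   →  a_1 = 2
22 = 4·5 + 2   →  a_2 = 4
5 = 2·2 + 1   →  a_3 = 2

2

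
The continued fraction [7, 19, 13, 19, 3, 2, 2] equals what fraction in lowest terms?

Fold from the inside: start with 2/1.
  2 + 1/2 = 5/2
  3 + 2/5 = 17/5
  19 + 5/17 = 328/17
  13 + 17/328 = 4281/328
  19 + 328/4281 = 81667/4281
  7 + 4281/81667 = 575950/81667

575950/81667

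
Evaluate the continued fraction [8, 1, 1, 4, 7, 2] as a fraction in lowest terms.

Using pₖ = aₖpₖ₋₁ + pₖ₋₂ and qₖ = aₖqₖ₋₁ + qₖ₋₂:
  k=0: a=8, p=8, q=1
  k=1: a=1, p=9, q=1
  k=2: a=1, p=17, q=2
  k=3: a=4, p=77, q=9
  k=4: a=7, p=556, q=65
  k=5: a=2, p=1189, q=139

1189/139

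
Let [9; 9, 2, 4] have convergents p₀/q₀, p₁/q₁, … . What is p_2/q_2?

Using pₖ = aₖpₖ₋₁ + pₖ₋₂, qₖ = aₖqₖ₋₁ + qₖ₋₂ (with p₋₁=1, p₋₂=0, q₋₁=0, q₋₂=1):
  k=0: a=9, p=9, q=1
  k=1: a=9, p=82, q=9
  k=2: a=2, p=173, q=19

173/19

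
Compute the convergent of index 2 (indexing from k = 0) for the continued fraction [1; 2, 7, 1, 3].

Using pₖ = aₖpₖ₋₁ + pₖ₋₂, qₖ = aₖqₖ₋₁ + qₖ₋₂ (with p₋₁=1, p₋₂=0, q₋₁=0, q₋₂=1):
  k=0: a=1, p=1, q=1
  k=1: a=2, p=3, q=2
  k=2: a=7, p=22, q=15

22/15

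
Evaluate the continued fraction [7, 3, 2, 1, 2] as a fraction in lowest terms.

197/27

Fold from the inside: start with 2/1.
  1 + 1/2 = 3/2
  2 + 2/3 = 8/3
  3 + 3/8 = 27/8
  7 + 8/27 = 197/27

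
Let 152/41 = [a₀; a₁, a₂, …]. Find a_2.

2

152 = 3·41 + 29   →  a_0 = 3
41 = 1·29 + 12   →  a_1 = 1
29 = 2·12 + 5   →  a_2 = 2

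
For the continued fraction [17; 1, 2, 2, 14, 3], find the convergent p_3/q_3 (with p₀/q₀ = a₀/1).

Using pₖ = aₖpₖ₋₁ + pₖ₋₂, qₖ = aₖqₖ₋₁ + qₖ₋₂ (with p₋₁=1, p₋₂=0, q₋₁=0, q₋₂=1):
  k=0: a=17, p=17, q=1
  k=1: a=1, p=18, q=1
  k=2: a=2, p=53, q=3
  k=3: a=2, p=124, q=7

124/7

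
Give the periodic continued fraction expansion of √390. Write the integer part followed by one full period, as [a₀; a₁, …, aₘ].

[19; 1, 2, 1, 38]

a₀ = ⌊√390⌋ = 19.
With m₀=0, d₀=1 and mₖ₊₁ = dₖaₖ − mₖ, dₖ₊₁ = (n − mₖ₊₁²)/dₖ, aₖ₊₁ = ⌊(a₀+mₖ₊₁)/dₖ₊₁⌋:
  k=1: m=19, d=29, a=1
  k=2: m=10, d=10, a=2
  k=3: m=10, d=29, a=1
  k=4: m=19, d=1, a=38
d=1 and a=2a₀=38 at k=4, so the next step gives (m, d) = (19, 29) again — its k=1 value — and the period has length 4.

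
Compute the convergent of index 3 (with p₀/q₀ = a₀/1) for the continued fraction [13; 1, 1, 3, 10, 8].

95/7

Using pₖ = aₖpₖ₋₁ + pₖ₋₂, qₖ = aₖqₖ₋₁ + qₖ₋₂ (with p₋₁=1, p₋₂=0, q₋₁=0, q₋₂=1):
  k=0: a=13, p=13, q=1
  k=1: a=1, p=14, q=1
  k=2: a=1, p=27, q=2
  k=3: a=3, p=95, q=7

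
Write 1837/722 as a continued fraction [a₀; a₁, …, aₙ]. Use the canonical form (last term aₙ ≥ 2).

[2; 1, 1, 5, 7, 9]

1837 = 2*722 + 393
722 = 1*393 + 329
393 = 1*329 + 64
329 = 5*64 + 9
64 = 7*9 + 1
9 = 9*1 + 0  (stop)
So 1837/722 = [2; 1, 1, 5, 7, 9].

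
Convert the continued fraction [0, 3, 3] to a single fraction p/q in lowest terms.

3/10

Using pₖ = aₖpₖ₋₁ + pₖ₋₂ and qₖ = aₖqₖ₋₁ + qₖ₋₂:
  k=0: a=0, p=0, q=1
  k=1: a=3, p=1, q=3
  k=2: a=3, p=3, q=10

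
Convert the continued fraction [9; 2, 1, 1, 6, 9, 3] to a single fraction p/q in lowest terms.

8821/939

Fold from the inside: start with 3/1.
  9 + 1/3 = 28/3
  6 + 3/28 = 171/28
  1 + 28/171 = 199/171
  1 + 171/199 = 370/199
  2 + 199/370 = 939/370
  9 + 370/939 = 8821/939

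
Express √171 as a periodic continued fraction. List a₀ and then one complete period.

[13; 13, 26]

a₀ = ⌊√171⌋ = 13.
With m₀=0, d₀=1 and mₖ₊₁ = dₖaₖ − mₖ, dₖ₊₁ = (n − mₖ₊₁²)/dₖ, aₖ₊₁ = ⌊(a₀+mₖ₊₁)/dₖ₊₁⌋:
  k=1: m=13, d=2, a=13
  k=2: m=13, d=1, a=26
d=1 and a=2a₀=26 at k=2, so the next step gives (m, d) = (13, 2) again — its k=1 value — and the period has length 2.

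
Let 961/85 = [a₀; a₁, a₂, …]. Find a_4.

961 = 11·85 + 26   →  a_0 = 11
85 = 3·26 + 7   →  a_1 = 3
26 = 3·7 + 5   →  a_2 = 3
7 = 1·5 + 2   →  a_3 = 1
5 = 2·2 + 1   →  a_4 = 2

2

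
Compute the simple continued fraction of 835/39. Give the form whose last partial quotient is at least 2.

[21; 2, 2, 3, 2]

835 = 21*39 + 16
39 = 2*16 + 7
16 = 2*7 + 2
7 = 3*2 + 1
2 = 2*1 + 0  (stop)
So 835/39 = [21; 2, 2, 3, 2].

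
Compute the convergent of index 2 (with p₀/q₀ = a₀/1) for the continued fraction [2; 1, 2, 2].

Using pₖ = aₖpₖ₋₁ + pₖ₋₂, qₖ = aₖqₖ₋₁ + qₖ₋₂ (with p₋₁=1, p₋₂=0, q₋₁=0, q₋₂=1):
  k=0: a=2, p=2, q=1
  k=1: a=1, p=3, q=1
  k=2: a=2, p=8, q=3

8/3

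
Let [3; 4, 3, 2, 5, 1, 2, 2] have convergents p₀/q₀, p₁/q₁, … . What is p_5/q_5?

624/193

Using pₖ = aₖpₖ₋₁ + pₖ₋₂, qₖ = aₖqₖ₋₁ + qₖ₋₂ (with p₋₁=1, p₋₂=0, q₋₁=0, q₋₂=1):
  k=0: a=3, p=3, q=1
  k=1: a=4, p=13, q=4
  k=2: a=3, p=42, q=13
  k=3: a=2, p=97, q=30
  k=4: a=5, p=527, q=163
  k=5: a=1, p=624, q=193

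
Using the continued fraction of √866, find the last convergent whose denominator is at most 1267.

18157/617

√866 = [29; 2, 2, 1, 28, 1, 2, 2, 58, …] (period length 8).
Convergents:
  p_0/q_0 = 29/1
  p_1/q_1 = 59/2
  p_2/q_2 = 147/5
  p_3/q_3 = 206/7
  p_4/q_4 = 5915/201
  p_5/q_5 = 6121/208
  p_6/q_6 = 18157/617
  p_7/q_7 = 42435/1442
q_6 = 617 ≤ 1267 < 1442 = q_7, so the answer is 18157/617.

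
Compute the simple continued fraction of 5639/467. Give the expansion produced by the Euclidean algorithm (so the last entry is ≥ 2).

[12; 13, 2, 1, 11]

5639 = 12×467 + 35
467 = 13×35 + 12
35 = 2×12 + 11
12 = 1×11 + 1
11 = 11×1 + 0  (stop)
So 5639/467 = [12; 13, 2, 1, 11].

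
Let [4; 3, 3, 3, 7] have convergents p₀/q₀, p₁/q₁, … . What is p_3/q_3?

142/33

Using pₖ = aₖpₖ₋₁ + pₖ₋₂, qₖ = aₖqₖ₋₁ + qₖ₋₂ (with p₋₁=1, p₋₂=0, q₋₁=0, q₋₂=1):
  k=0: a=4, p=4, q=1
  k=1: a=3, p=13, q=3
  k=2: a=3, p=43, q=10
  k=3: a=3, p=142, q=33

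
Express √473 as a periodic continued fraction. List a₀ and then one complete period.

[21; 1, 2, 1, 42]

a₀ = ⌊√473⌋ = 21.
With m₀=0, d₀=1 and mₖ₊₁ = dₖaₖ − mₖ, dₖ₊₁ = (n − mₖ₊₁²)/dₖ, aₖ₊₁ = ⌊(a₀+mₖ₊₁)/dₖ₊₁⌋:
  k=1: m=21, d=32, a=1
  k=2: m=11, d=11, a=2
  k=3: m=11, d=32, a=1
  k=4: m=21, d=1, a=42
d=1 and a=2a₀=42 at k=4, so the next step gives (m, d) = (21, 32) again — its k=1 value — and the period has length 4.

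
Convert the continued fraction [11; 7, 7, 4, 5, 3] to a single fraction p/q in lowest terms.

38567/3462

Fold from the inside: start with 3/1.
  5 + 1/3 = 16/3
  4 + 3/16 = 67/16
  7 + 16/67 = 485/67
  7 + 67/485 = 3462/485
  11 + 485/3462 = 38567/3462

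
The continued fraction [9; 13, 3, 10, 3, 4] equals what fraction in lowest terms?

Fold from the inside: start with 4/1.
  3 + 1/4 = 13/4
  10 + 4/13 = 134/13
  3 + 13/134 = 415/134
  13 + 134/415 = 5529/415
  9 + 415/5529 = 50176/5529

50176/5529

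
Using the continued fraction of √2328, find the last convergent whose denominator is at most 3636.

√2328 = [48; 4, 96, …] (period length 2).
Convergents:
  p_0/q_0 = 48/1
  p_1/q_1 = 193/4
  p_2/q_2 = 18576/385
  p_3/q_3 = 74497/1544
  p_4/q_4 = 7170288/148609
q_3 = 1544 ≤ 3636 < 148609 = q_4, so the answer is 74497/1544.

74497/1544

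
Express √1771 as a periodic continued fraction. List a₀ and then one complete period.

[42; 12, 84]

a₀ = ⌊√1771⌋ = 42.
With m₀=0, d₀=1 and mₖ₊₁ = dₖaₖ − mₖ, dₖ₊₁ = (n − mₖ₊₁²)/dₖ, aₖ₊₁ = ⌊(a₀+mₖ₊₁)/dₖ₊₁⌋:
  k=1: m=42, d=7, a=12
  k=2: m=42, d=1, a=84
d=1 and a=2a₀=84 at k=2, so the next step gives (m, d) = (42, 7) again — its k=1 value — and the period has length 2.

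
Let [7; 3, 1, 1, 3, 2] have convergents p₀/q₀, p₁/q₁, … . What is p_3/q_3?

51/7

Using pₖ = aₖpₖ₋₁ + pₖ₋₂, qₖ = aₖqₖ₋₁ + qₖ₋₂ (with p₋₁=1, p₋₂=0, q₋₁=0, q₋₂=1):
  k=0: a=7, p=7, q=1
  k=1: a=3, p=22, q=3
  k=2: a=1, p=29, q=4
  k=3: a=1, p=51, q=7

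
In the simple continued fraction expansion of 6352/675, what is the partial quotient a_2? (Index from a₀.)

2

6352 = 9·675 + 277   →  a_0 = 9
675 = 2·277 + 121   →  a_1 = 2
277 = 2·121 + 35   →  a_2 = 2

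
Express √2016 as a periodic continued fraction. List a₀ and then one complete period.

[44; 1, 8, 1, 88]

a₀ = ⌊√2016⌋ = 44.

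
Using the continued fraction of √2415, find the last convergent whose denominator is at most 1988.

√2415 = [49; 7, 98, …] (period length 2).
Convergents:
  p_0/q_0 = 49/1
  p_1/q_1 = 344/7
  p_2/q_2 = 33761/687
  p_3/q_3 = 236671/4816
q_2 = 687 ≤ 1988 < 4816 = q_3, so the answer is 33761/687.

33761/687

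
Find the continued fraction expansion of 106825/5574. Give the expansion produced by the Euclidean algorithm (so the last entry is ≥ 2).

106825 = 19·5574 + 919
5574 = 6·919 + 60
919 = 15·60 + 19
60 = 3·19 + 3
19 = 6·3 + 1
3 = 3·1 + 0  (stop)
So 106825/5574 = [19; 6, 15, 3, 6, 3].

[19; 6, 15, 3, 6, 3]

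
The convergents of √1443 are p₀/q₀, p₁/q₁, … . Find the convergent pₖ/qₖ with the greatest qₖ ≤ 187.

√1443 = [37; 1, 74, …] (period length 2).
Convergents:
  p_0/q_0 = 37/1
  p_1/q_1 = 38/1
  p_2/q_2 = 2849/75
  p_3/q_3 = 2887/76
  p_4/q_4 = 216487/5699
q_3 = 76 ≤ 187 < 5699 = q_4, so the answer is 2887/76.

2887/76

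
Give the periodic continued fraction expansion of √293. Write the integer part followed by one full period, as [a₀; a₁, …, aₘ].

a₀ = ⌊√293⌋ = 17.
With m₀=0, d₀=1 and mₖ₊₁ = dₖaₖ − mₖ, dₖ₊₁ = (n − mₖ₊₁²)/dₖ, aₖ₊₁ = ⌊(a₀+mₖ₊₁)/dₖ₊₁⌋:
  k=1: m=17, d=4, a=8
  k=2: m=15, d=17, a=1
  k=3: m=2, d=17, a=1
  k=4: m=15, d=4, a=8
  k=5: m=17, d=1, a=34
d=1 and a=2a₀=34 at k=5, so the next step gives (m, d) = (17, 4) again — its k=1 value — and the period has length 5.

[17; 8, 1, 1, 8, 34]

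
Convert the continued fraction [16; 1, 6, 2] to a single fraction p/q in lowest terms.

253/15

Fold from the inside: start with 2/1.
  6 + 1/2 = 13/2
  1 + 2/13 = 15/13
  16 + 13/15 = 253/15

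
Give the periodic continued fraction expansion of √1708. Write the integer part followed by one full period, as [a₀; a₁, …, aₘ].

a₀ = ⌊√1708⌋ = 41.
With m₀=0, d₀=1 and mₖ₊₁ = dₖaₖ − mₖ, dₖ₊₁ = (n − mₖ₊₁²)/dₖ, aₖ₊₁ = ⌊(a₀+mₖ₊₁)/dₖ₊₁⌋:
  k=1: m=41, d=27, a=3
  k=2: m=40, d=4, a=20
  k=3: m=40, d=27, a=3
  k=4: m=41, d=1, a=82
d=1 and a=2a₀=82 at k=4, so the next step gives (m, d) = (41, 27) again — its k=1 value — and the period has length 4.

[41; 3, 20, 3, 82]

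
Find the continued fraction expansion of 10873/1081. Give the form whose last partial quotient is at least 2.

10873 = 10*1081 + 63
1081 = 17*63 + 10
63 = 6*10 + 3
10 = 3*3 + 1
3 = 3*1 + 0  (stop)
So 10873/1081 = [10; 17, 6, 3, 3].

[10; 17, 6, 3, 3]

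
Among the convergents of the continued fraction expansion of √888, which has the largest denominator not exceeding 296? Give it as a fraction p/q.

8761/294

√888 = [29; 1, 3, 1, 58, …] (period length 4).
Convergents:
  p_0/q_0 = 29/1
  p_1/q_1 = 30/1
  p_2/q_2 = 119/4
  p_3/q_3 = 149/5
  p_4/q_4 = 8761/294
  p_5/q_5 = 8910/299
q_4 = 294 ≤ 296 < 299 = q_5, so the answer is 8761/294.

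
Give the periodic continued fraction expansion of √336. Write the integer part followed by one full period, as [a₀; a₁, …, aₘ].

a₀ = ⌊√336⌋ = 18.

[18; 3, 36]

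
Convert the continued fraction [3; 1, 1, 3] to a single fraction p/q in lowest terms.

Fold from the inside: start with 3/1.
  1 + 1/3 = 4/3
  1 + 3/4 = 7/4
  3 + 4/7 = 25/7

25/7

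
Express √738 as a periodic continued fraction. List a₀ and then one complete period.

[27; 6, 54]

a₀ = ⌊√738⌋ = 27.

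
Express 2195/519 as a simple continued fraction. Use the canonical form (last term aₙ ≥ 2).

2195 = 4*519 + 119
519 = 4*119 + 43
119 = 2*43 + 33
43 = 1*33 + 10
33 = 3*10 + 3
10 = 3*3 + 1
3 = 3*1 + 0  (stop)
So 2195/519 = [4; 4, 2, 1, 3, 3, 3].

[4; 4, 2, 1, 3, 3, 3]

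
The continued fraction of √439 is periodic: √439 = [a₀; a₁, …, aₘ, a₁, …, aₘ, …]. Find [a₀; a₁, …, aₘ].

[20; 1, 19, 1, 40]

a₀ = ⌊√439⌋ = 20.
With m₀=0, d₀=1 and mₖ₊₁ = dₖaₖ − mₖ, dₖ₊₁ = (n − mₖ₊₁²)/dₖ, aₖ₊₁ = ⌊(a₀+mₖ₊₁)/dₖ₊₁⌋:
  k=1: m=20, d=39, a=1
  k=2: m=19, d=2, a=19
  k=3: m=19, d=39, a=1
  k=4: m=20, d=1, a=40
d=1 and a=2a₀=40 at k=4, so the next step gives (m, d) = (20, 39) again — its k=1 value — and the period has length 4.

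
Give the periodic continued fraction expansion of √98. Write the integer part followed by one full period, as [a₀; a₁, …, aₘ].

a₀ = ⌊√98⌋ = 9.
With m₀=0, d₀=1 and mₖ₊₁ = dₖaₖ − mₖ, dₖ₊₁ = (n − mₖ₊₁²)/dₖ, aₖ₊₁ = ⌊(a₀+mₖ₊₁)/dₖ₊₁⌋:
  k=1: m=9, d=17, a=1
  k=2: m=8, d=2, a=8
  k=3: m=8, d=17, a=1
  k=4: m=9, d=1, a=18
d=1 and a=2a₀=18 at k=4, so the next step gives (m, d) = (9, 17) again — its k=1 value — and the period has length 4.

[9; 1, 8, 1, 18]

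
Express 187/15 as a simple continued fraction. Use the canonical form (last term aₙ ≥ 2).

187 = 12·15 + 7
15 = 2·7 + 1
7 = 7·1 + 0  (stop)
So 187/15 = [12; 2, 7].

[12; 2, 7]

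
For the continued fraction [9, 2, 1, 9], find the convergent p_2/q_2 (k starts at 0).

28/3

Using pₖ = aₖpₖ₋₁ + pₖ₋₂, qₖ = aₖqₖ₋₁ + qₖ₋₂ (with p₋₁=1, p₋₂=0, q₋₁=0, q₋₂=1):
  k=0: a=9, p=9, q=1
  k=1: a=2, p=19, q=2
  k=2: a=1, p=28, q=3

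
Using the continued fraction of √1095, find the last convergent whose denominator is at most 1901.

24057/727

√1095 = [33; 11, 66, …] (period length 2).
Convergents:
  p_0/q_0 = 33/1
  p_1/q_1 = 364/11
  p_2/q_2 = 24057/727
  p_3/q_3 = 264991/8008
q_2 = 727 ≤ 1901 < 8008 = q_3, so the answer is 24057/727.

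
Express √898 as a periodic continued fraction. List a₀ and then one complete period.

[29; 1, 28, 1, 58]

a₀ = ⌊√898⌋ = 29.
With m₀=0, d₀=1 and mₖ₊₁ = dₖaₖ − mₖ, dₖ₊₁ = (n − mₖ₊₁²)/dₖ, aₖ₊₁ = ⌊(a₀+mₖ₊₁)/dₖ₊₁⌋:
  k=1: m=29, d=57, a=1
  k=2: m=28, d=2, a=28
  k=3: m=28, d=57, a=1
  k=4: m=29, d=1, a=58
d=1 and a=2a₀=58 at k=4, so the next step gives (m, d) = (29, 57) again — its k=1 value — and the period has length 4.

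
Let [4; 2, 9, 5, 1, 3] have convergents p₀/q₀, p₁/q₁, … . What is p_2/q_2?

Using pₖ = aₖpₖ₋₁ + pₖ₋₂, qₖ = aₖqₖ₋₁ + qₖ₋₂ (with p₋₁=1, p₋₂=0, q₋₁=0, q₋₂=1):
  k=0: a=4, p=4, q=1
  k=1: a=2, p=9, q=2
  k=2: a=9, p=85, q=19

85/19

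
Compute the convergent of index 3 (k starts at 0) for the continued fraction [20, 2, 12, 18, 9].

9257/452

Using pₖ = aₖpₖ₋₁ + pₖ₋₂, qₖ = aₖqₖ₋₁ + qₖ₋₂ (with p₋₁=1, p₋₂=0, q₋₁=0, q₋₂=1):
  k=0: a=20, p=20, q=1
  k=1: a=2, p=41, q=2
  k=2: a=12, p=512, q=25
  k=3: a=18, p=9257, q=452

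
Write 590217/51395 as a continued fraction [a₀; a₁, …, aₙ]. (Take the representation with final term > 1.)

590217 = 11*51395 + 24872
51395 = 2*24872 + 1651
24872 = 15*1651 + 107
1651 = 15*107 + 46
107 = 2*46 + 15
46 = 3*15 + 1
15 = 15*1 + 0  (stop)
So 590217/51395 = [11; 2, 15, 15, 2, 3, 15].

[11; 2, 15, 15, 2, 3, 15]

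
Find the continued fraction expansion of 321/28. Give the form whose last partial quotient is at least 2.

321 = 11*28 + 13
28 = 2*13 + 2
13 = 6*2 + 1
2 = 2*1 + 0  (stop)
So 321/28 = [11; 2, 6, 2].

[11; 2, 6, 2]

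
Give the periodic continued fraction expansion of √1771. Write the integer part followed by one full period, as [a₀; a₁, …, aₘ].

a₀ = ⌊√1771⌋ = 42.
With m₀=0, d₀=1 and mₖ₊₁ = dₖaₖ − mₖ, dₖ₊₁ = (n − mₖ₊₁²)/dₖ, aₖ₊₁ = ⌊(a₀+mₖ₊₁)/dₖ₊₁⌋:
  k=1: m=42, d=7, a=12
  k=2: m=42, d=1, a=84
d=1 and a=2a₀=84 at k=2, so the next step gives (m, d) = (42, 7) again — its k=1 value — and the period has length 2.

[42; 12, 84]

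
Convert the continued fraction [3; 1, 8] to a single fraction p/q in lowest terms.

Fold from the inside: start with 8/1.
  1 + 1/8 = 9/8
  3 + 8/9 = 35/9

35/9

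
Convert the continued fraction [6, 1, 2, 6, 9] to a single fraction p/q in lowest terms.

Fold from the inside: start with 9/1.
  6 + 1/9 = 55/9
  2 + 9/55 = 119/55
  1 + 55/119 = 174/119
  6 + 119/174 = 1163/174

1163/174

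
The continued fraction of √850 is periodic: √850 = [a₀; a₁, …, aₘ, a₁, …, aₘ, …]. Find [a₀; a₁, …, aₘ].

[29; 6, 2, 6, 58]

a₀ = ⌊√850⌋ = 29.
With m₀=0, d₀=1 and mₖ₊₁ = dₖaₖ − mₖ, dₖ₊₁ = (n − mₖ₊₁²)/dₖ, aₖ₊₁ = ⌊(a₀+mₖ₊₁)/dₖ₊₁⌋:
  k=1: m=29, d=9, a=6
  k=2: m=25, d=25, a=2
  k=3: m=25, d=9, a=6
  k=4: m=29, d=1, a=58
d=1 and a=2a₀=58 at k=4, so the next step gives (m, d) = (29, 9) again — its k=1 value — and the period has length 4.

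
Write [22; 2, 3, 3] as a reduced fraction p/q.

Fold from the inside: start with 3/1.
  3 + 1/3 = 10/3
  2 + 3/10 = 23/10
  22 + 10/23 = 516/23

516/23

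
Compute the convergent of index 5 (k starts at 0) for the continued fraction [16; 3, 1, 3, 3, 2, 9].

1838/113

Using pₖ = aₖpₖ₋₁ + pₖ₋₂, qₖ = aₖqₖ₋₁ + qₖ₋₂ (with p₋₁=1, p₋₂=0, q₋₁=0, q₋₂=1):
  k=0: a=16, p=16, q=1
  k=1: a=3, p=49, q=3
  k=2: a=1, p=65, q=4
  k=3: a=3, p=244, q=15
  k=4: a=3, p=797, q=49
  k=5: a=2, p=1838, q=113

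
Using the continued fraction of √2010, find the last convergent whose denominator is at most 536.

√2010 = [44; 1, 4, 1, 88, …] (period length 4).
Convergents:
  p_0/q_0 = 44/1
  p_1/q_1 = 45/1
  p_2/q_2 = 224/5
  p_3/q_3 = 269/6
  p_4/q_4 = 23896/533
  p_5/q_5 = 24165/539
q_4 = 533 ≤ 536 < 539 = q_5, so the answer is 23896/533.

23896/533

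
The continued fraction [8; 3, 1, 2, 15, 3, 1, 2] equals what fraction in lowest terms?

Using pₖ = aₖpₖ₋₁ + pₖ₋₂ and qₖ = aₖqₖ₋₁ + qₖ₋₂:
  k=0: a=8, p=8, q=1
  k=1: a=3, p=25, q=3
  k=2: a=1, p=33, q=4
  k=3: a=2, p=91, q=11
  k=4: a=15, p=1398, q=169
  k=5: a=3, p=4285, q=518
  k=6: a=1, p=5683, q=687
  k=7: a=2, p=15651, q=1892

15651/1892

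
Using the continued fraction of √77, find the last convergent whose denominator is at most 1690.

6239/711

√77 = [8; 1, 3, 2, 3, 1, 16, …] (period length 6).
Convergents:
  p_0/q_0 = 8/1
  p_1/q_1 = 9/1
  p_2/q_2 = 35/4
  p_3/q_3 = 79/9
  p_4/q_4 = 272/31
  p_5/q_5 = 351/40
  p_6/q_6 = 5888/671
  p_7/q_7 = 6239/711
  p_8/q_8 = 24605/2804
q_7 = 711 ≤ 1690 < 2804 = q_8, so the answer is 6239/711.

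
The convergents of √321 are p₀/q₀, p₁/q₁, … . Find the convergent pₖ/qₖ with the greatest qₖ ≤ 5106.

84727/4729

√321 = [17; 1, 10, 1, 34, …] (period length 4).
Convergents:
  p_0/q_0 = 17/1
  p_1/q_1 = 18/1
  p_2/q_2 = 197/11
  p_3/q_3 = 215/12
  p_4/q_4 = 7507/419
  p_5/q_5 = 7722/431
  p_6/q_6 = 84727/4729
  p_7/q_7 = 92449/5160
q_6 = 4729 ≤ 5106 < 5160 = q_7, so the answer is 84727/4729.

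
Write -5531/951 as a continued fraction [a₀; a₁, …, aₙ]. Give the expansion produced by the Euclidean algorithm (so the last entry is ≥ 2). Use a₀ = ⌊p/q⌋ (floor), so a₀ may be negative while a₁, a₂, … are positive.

-5531 = -6×951 + 175
951 = 5×175 + 76
175 = 2×76 + 23
76 = 3×23 + 7
23 = 3×7 + 2
7 = 3×2 + 1
2 = 2×1 + 0  (stop)
So -5531/951 = [-6; 5, 2, 3, 3, 3, 2].

[-6; 5, 2, 3, 3, 3, 2]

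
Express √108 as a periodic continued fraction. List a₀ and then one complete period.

a₀ = ⌊√108⌋ = 10.
With m₀=0, d₀=1 and mₖ₊₁ = dₖaₖ − mₖ, dₖ₊₁ = (n − mₖ₊₁²)/dₖ, aₖ₊₁ = ⌊(a₀+mₖ₊₁)/dₖ₊₁⌋:
  k=1: m=10, d=8, a=2
  k=2: m=6, d=9, a=1
  k=3: m=3, d=11, a=1
  k=4: m=8, d=4, a=4
  k=5: m=8, d=11, a=1
  k=6: m=3, d=9, a=1
  k=7: m=6, d=8, a=2
  k=8: m=10, d=1, a=20
d=1 and a=2a₀=20 at k=8, so the next step gives (m, d) = (10, 8) again — its k=1 value — and the period has length 8.

[10; 2, 1, 1, 4, 1, 1, 2, 20]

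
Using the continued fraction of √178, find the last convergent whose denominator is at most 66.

√178 = [13; 2, 1, 12, 1, 2, 26, …] (period length 6).
Convergents:
  p_0/q_0 = 13/1
  p_1/q_1 = 27/2
  p_2/q_2 = 40/3
  p_3/q_3 = 507/38
  p_4/q_4 = 547/41
  p_5/q_5 = 1601/120
q_4 = 41 ≤ 66 < 120 = q_5, so the answer is 547/41.

547/41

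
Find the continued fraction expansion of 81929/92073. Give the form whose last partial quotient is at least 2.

81929 = 0·92073 + 81929
92073 = 1·81929 + 10144
81929 = 8·10144 + 777
10144 = 13·777 + 43
777 = 18·43 + 3
43 = 14·3 + 1
3 = 3·1 + 0  (stop)
So 81929/92073 = [0; 1, 8, 13, 18, 14, 3].

[0; 1, 8, 13, 18, 14, 3]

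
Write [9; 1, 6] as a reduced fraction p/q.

Fold from the inside: start with 6/1.
  1 + 1/6 = 7/6
  9 + 6/7 = 69/7

69/7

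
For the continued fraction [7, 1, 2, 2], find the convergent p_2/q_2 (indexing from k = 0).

23/3

Using pₖ = aₖpₖ₋₁ + pₖ₋₂, qₖ = aₖqₖ₋₁ + qₖ₋₂ (with p₋₁=1, p₋₂=0, q₋₁=0, q₋₂=1):
  k=0: a=7, p=7, q=1
  k=1: a=1, p=8, q=1
  k=2: a=2, p=23, q=3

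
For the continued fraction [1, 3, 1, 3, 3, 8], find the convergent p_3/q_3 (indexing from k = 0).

19/15

Using pₖ = aₖpₖ₋₁ + pₖ₋₂, qₖ = aₖqₖ₋₁ + qₖ₋₂ (with p₋₁=1, p₋₂=0, q₋₁=0, q₋₂=1):
  k=0: a=1, p=1, q=1
  k=1: a=3, p=4, q=3
  k=2: a=1, p=5, q=4
  k=3: a=3, p=19, q=15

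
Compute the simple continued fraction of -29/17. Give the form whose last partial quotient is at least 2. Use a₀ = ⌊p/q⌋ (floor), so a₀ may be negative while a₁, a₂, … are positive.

[-2; 3, 2, 2]

-29 = -2*17 + 5
17 = 3*5 + 2
5 = 2*2 + 1
2 = 2*1 + 0  (stop)
So -29/17 = [-2; 3, 2, 2].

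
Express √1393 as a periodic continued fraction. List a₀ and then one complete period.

a₀ = ⌊√1393⌋ = 37.
With m₀=0, d₀=1 and mₖ₊₁ = dₖaₖ − mₖ, dₖ₊₁ = (n − mₖ₊₁²)/dₖ, aₖ₊₁ = ⌊(a₀+mₖ₊₁)/dₖ₊₁⌋:
  k=1: m=37, d=24, a=3
  k=2: m=35, d=7, a=10
  k=3: m=35, d=24, a=3
  k=4: m=37, d=1, a=74
d=1 and a=2a₀=74 at k=4, so the next step gives (m, d) = (37, 24) again — its k=1 value — and the period has length 4.

[37; 3, 10, 3, 74]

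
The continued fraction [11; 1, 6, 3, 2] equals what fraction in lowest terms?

Using pₖ = aₖpₖ₋₁ + pₖ₋₂ and qₖ = aₖqₖ₋₁ + qₖ₋₂:
  k=0: a=11, p=11, q=1
  k=1: a=1, p=12, q=1
  k=2: a=6, p=83, q=7
  k=3: a=3, p=261, q=22
  k=4: a=2, p=605, q=51

605/51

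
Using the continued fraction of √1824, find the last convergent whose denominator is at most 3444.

87851/2057

√1824 = [42; 1, 2, 2, 2, 1, 84, …] (period length 6).
Convergents:
  p_0/q_0 = 42/1
  p_1/q_1 = 43/1
  p_2/q_2 = 128/3
  p_3/q_3 = 299/7
  p_4/q_4 = 726/17
  p_5/q_5 = 1025/24
  p_6/q_6 = 86826/2033
  p_7/q_7 = 87851/2057
  p_8/q_8 = 262528/6147
q_7 = 2057 ≤ 3444 < 6147 = q_8, so the answer is 87851/2057.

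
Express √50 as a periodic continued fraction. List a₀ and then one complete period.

a₀ = ⌊√50⌋ = 7.
With m₀=0, d₀=1 and mₖ₊₁ = dₖaₖ − mₖ, dₖ₊₁ = (n − mₖ₊₁²)/dₖ, aₖ₊₁ = ⌊(a₀+mₖ₊₁)/dₖ₊₁⌋:
  k=1: m=7, d=1, a=14
d=1 and a=2a₀=14 at k=1, so the next step gives (m, d) = (7, 1) again — its k=1 value — and the period has length 1.

[7; 14]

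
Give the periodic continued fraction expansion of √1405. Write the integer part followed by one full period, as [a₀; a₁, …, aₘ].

a₀ = ⌊√1405⌋ = 37.

[37; 2, 14, 2, 74]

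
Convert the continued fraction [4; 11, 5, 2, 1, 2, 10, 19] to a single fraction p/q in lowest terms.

389605/95272

Fold from the inside: start with 19/1.
  10 + 1/19 = 191/19
  2 + 19/191 = 401/191
  1 + 191/401 = 592/401
  2 + 401/592 = 1585/592
  5 + 592/1585 = 8517/1585
  11 + 1585/8517 = 95272/8517
  4 + 8517/95272 = 389605/95272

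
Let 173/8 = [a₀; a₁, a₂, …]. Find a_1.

1

173 = 21·8 + 5   →  a_0 = 21
8 = 1·5 + 3   →  a_1 = 1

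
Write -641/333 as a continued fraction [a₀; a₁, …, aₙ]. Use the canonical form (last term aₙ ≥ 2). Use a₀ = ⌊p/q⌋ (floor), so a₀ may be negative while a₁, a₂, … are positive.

-641 = -2×333 + 25
333 = 13×25 + 8
25 = 3×8 + 1
8 = 8×1 + 0  (stop)
So -641/333 = [-2; 13, 3, 8].

[-2; 13, 3, 8]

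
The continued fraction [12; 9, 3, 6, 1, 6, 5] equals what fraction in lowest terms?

87657/7240

Fold from the inside: start with 5/1.
  6 + 1/5 = 31/5
  1 + 5/31 = 36/31
  6 + 31/36 = 247/36
  3 + 36/247 = 777/247
  9 + 247/777 = 7240/777
  12 + 777/7240 = 87657/7240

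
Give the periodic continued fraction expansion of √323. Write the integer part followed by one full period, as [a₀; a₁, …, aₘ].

[17; 1, 34]

a₀ = ⌊√323⌋ = 17.
With m₀=0, d₀=1 and mₖ₊₁ = dₖaₖ − mₖ, dₖ₊₁ = (n − mₖ₊₁²)/dₖ, aₖ₊₁ = ⌊(a₀+mₖ₊₁)/dₖ₊₁⌋:
  k=1: m=17, d=34, a=1
  k=2: m=17, d=1, a=34
d=1 and a=2a₀=34 at k=2, so the next step gives (m, d) = (17, 34) again — its k=1 value — and the period has length 2.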